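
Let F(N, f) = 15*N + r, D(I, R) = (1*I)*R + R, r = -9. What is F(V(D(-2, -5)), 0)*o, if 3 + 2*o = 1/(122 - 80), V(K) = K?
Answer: -1375/14 ≈ -98.214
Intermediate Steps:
D(I, R) = R + I*R (D(I, R) = I*R + R = R + I*R)
F(N, f) = -9 + 15*N (F(N, f) = 15*N - 9 = -9 + 15*N)
o = -125/84 (o = -3/2 + 1/(2*(122 - 80)) = -3/2 + (½)/42 = -3/2 + (½)*(1/42) = -3/2 + 1/84 = -125/84 ≈ -1.4881)
F(V(D(-2, -5)), 0)*o = (-9 + 15*(-5*(1 - 2)))*(-125/84) = (-9 + 15*(-5*(-1)))*(-125/84) = (-9 + 15*5)*(-125/84) = (-9 + 75)*(-125/84) = 66*(-125/84) = -1375/14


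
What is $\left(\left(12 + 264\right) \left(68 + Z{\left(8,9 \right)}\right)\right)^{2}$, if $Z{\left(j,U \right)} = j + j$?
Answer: $537497856$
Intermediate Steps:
$Z{\left(j,U \right)} = 2 j$
$\left(\left(12 + 264\right) \left(68 + Z{\left(8,9 \right)}\right)\right)^{2} = \left(\left(12 + 264\right) \left(68 + 2 \cdot 8\right)\right)^{2} = \left(276 \left(68 + 16\right)\right)^{2} = \left(276 \cdot 84\right)^{2} = 23184^{2} = 537497856$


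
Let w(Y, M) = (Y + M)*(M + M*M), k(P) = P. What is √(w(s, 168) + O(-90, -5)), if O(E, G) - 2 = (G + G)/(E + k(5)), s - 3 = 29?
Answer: 2*√410264553/17 ≈ 2382.9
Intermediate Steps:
s = 32 (s = 3 + 29 = 32)
O(E, G) = 2 + 2*G/(5 + E) (O(E, G) = 2 + (G + G)/(E + 5) = 2 + (2*G)/(5 + E) = 2 + 2*G/(5 + E))
w(Y, M) = (M + Y)*(M + M²)
√(w(s, 168) + O(-90, -5)) = √(168*(168 + 32 + 168² + 168*32) + 2*(5 - 90 - 5)/(5 - 90)) = √(168*(168 + 32 + 28224 + 5376) + 2*(-90)/(-85)) = √(168*33800 + 2*(-1/85)*(-90)) = √(5678400 + 36/17) = √(96532836/17) = 2*√410264553/17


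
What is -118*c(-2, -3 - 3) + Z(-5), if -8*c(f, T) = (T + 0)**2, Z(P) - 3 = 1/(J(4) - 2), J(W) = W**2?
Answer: 7477/14 ≈ 534.07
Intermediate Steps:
Z(P) = 43/14 (Z(P) = 3 + 1/(4**2 - 2) = 3 + 1/(16 - 2) = 3 + 1/14 = 43/14)
c(f, T) = -T**2/8 (c(f, T) = -(T + 0)**2/8 = -T**2/8)
-118*c(-2, -3 - 3) + Z(-5) = -(-59)*(-3 - 3)**2/4 + 43/14 = -(-59)*(-6)**2/4 + 43/14 = -(-59)*36/4 + 43/14 = -118*(-9/2) + 43/14 = 531 + 43/14 = 7477/14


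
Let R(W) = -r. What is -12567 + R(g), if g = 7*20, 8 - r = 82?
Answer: -12493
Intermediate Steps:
r = -74 (r = 8 - 1*82 = 8 - 82 = -74)
g = 140
R(W) = 74 (R(W) = -1*(-74) = 74)
-12567 + R(g) = -12567 + 74 = -12493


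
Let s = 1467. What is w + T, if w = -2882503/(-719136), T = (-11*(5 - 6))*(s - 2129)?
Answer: -5233865849/719136 ≈ -7278.0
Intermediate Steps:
T = -7282 (T = (-11*(5 - 6))*(1467 - 2129) = -11*(-1)*(-662) = 11*(-662) = -7282)
w = 2882503/719136 (w = -2882503*(-1/719136) = 2882503/719136 ≈ 4.0083)
w + T = 2882503/719136 - 7282 = -5233865849/719136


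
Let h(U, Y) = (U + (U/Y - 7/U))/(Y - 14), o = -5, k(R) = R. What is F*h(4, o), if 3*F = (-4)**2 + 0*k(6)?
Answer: -116/285 ≈ -0.40702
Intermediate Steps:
h(U, Y) = (U - 7/U + U/Y)/(-14 + Y) (h(U, Y) = (U + (-7/U + U/Y))/(-14 + Y) = (U - 7/U + U/Y)/(-14 + Y))
F = 16/3 (F = ((-4)**2 + 0*6)/3 = (16 + 0)/3 = (1/3)*16 = 16/3 ≈ 5.3333)
F*h(4, o) = 16*((4**2 - 7*(-5) - 5*4**2)/(4*(-5)*(-14 - 5)))/3 = 16*((1/4)*(-1/5)*(16 + 35 - 5*16)/(-19))/3 = 16*((1/4)*(-1/5)*(-1/19)*(16 + 35 - 80))/3 = 16*((1/4)*(-1/5)*(-1/19)*(-29))/3 = (16/3)*(-29/380) = -116/285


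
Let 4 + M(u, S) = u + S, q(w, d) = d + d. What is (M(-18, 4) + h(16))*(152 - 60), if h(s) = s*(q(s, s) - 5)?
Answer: 38088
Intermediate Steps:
q(w, d) = 2*d
M(u, S) = -4 + S + u (M(u, S) = -4 + (u + S) = -4 + (S + u) = -4 + S + u)
h(s) = s*(-5 + 2*s) (h(s) = s*(2*s - 5) = s*(-5 + 2*s))
(M(-18, 4) + h(16))*(152 - 60) = ((-4 + 4 - 18) + 16*(-5 + 2*16))*(152 - 60) = (-18 + 16*(-5 + 32))*92 = (-18 + 16*27)*92 = (-18 + 432)*92 = 414*92 = 38088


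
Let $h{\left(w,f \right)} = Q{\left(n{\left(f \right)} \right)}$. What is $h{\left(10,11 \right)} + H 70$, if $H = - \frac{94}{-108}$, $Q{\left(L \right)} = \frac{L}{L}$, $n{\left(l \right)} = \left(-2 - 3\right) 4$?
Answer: $\frac{1672}{27} \approx 61.926$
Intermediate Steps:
$n{\left(l \right)} = -20$ ($n{\left(l \right)} = \left(-5\right) 4 = -20$)
$Q{\left(L \right)} = 1$
$h{\left(w,f \right)} = 1$
$H = \frac{47}{54}$ ($H = \left(-94\right) \left(- \frac{1}{108}\right) = \frac{47}{54} \approx 0.87037$)
$h{\left(10,11 \right)} + H 70 = 1 + \frac{47}{54} \cdot 70 = 1 + \frac{1645}{27} = \frac{1672}{27}$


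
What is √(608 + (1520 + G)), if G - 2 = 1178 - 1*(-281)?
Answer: √3589 ≈ 59.908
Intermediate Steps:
G = 1461 (G = 2 + (1178 - 1*(-281)) = 2 + (1178 + 281) = 2 + 1459 = 1461)
√(608 + (1520 + G)) = √(608 + (1520 + 1461)) = √(608 + 2981) = √3589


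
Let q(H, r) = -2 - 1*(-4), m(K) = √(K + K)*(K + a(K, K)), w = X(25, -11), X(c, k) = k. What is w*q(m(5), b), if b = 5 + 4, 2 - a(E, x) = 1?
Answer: -22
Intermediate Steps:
w = -11
a(E, x) = 1 (a(E, x) = 2 - 1*1 = 2 - 1 = 1)
m(K) = √2*√K*(1 + K) (m(K) = √(K + K)*(K + 1) = √(2*K)*(1 + K) = (√2*√K)*(1 + K) = √2*√K*(1 + K))
b = 9
q(H, r) = 2 (q(H, r) = -2 + 4 = 2)
w*q(m(5), b) = -11*2 = -22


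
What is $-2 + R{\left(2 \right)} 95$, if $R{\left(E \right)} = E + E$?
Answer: $378$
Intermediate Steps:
$R{\left(E \right)} = 2 E$
$-2 + R{\left(2 \right)} 95 = -2 + 2 \cdot 2 \cdot 95 = -2 + 4 \cdot 95 = -2 + 380 = 378$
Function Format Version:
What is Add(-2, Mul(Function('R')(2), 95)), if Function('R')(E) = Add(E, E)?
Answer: 378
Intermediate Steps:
Function('R')(E) = Mul(2, E)
Add(-2, Mul(Function('R')(2), 95)) = Add(-2, Mul(Mul(2, 2), 95)) = Add(-2, Mul(4, 95)) = Add(-2, 380) = 378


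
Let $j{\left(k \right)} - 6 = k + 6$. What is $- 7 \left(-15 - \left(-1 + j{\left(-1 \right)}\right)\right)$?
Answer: $175$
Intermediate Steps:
$j{\left(k \right)} = 12 + k$ ($j{\left(k \right)} = 6 + \left(k + 6\right) = 6 + \left(6 + k\right) = 12 + k$)
$- 7 \left(-15 - \left(-1 + j{\left(-1 \right)}\right)\right) = - 7 \left(-15 + \left(1 - \left(12 - 1\right)\right)\right) = - 7 \left(-15 + \left(1 - 11\right)\right) = - 7 \left(-15 - 10\right) = \left(-7\right) \left(-25\right) = 175$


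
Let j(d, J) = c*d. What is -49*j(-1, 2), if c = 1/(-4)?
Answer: -49/4 ≈ -12.250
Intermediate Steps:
c = -¼ ≈ -0.25000
j(d, J) = -d/4
-49*j(-1, 2) = -(-49)*(-1)/4 = -49*¼ = -49/4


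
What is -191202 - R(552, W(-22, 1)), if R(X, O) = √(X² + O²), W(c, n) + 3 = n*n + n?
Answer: -191202 - √304705 ≈ -1.9175e+5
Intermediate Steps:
W(c, n) = -3 + n + n² (W(c, n) = -3 + (n*n + n) = -3 + (n² + n) = -3 + (n + n²) = -3 + n + n²)
R(X, O) = √(O² + X²)
-191202 - R(552, W(-22, 1)) = -191202 - √((-3 + 1 + 1²)² + 552²) = -191202 - √((-3 + 1 + 1)² + 304704) = -191202 - √((-1)² + 304704) = -191202 - √(1 + 304704) = -191202 - √304705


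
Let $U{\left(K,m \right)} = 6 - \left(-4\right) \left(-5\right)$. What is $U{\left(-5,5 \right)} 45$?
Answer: $-630$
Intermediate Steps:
$U{\left(K,m \right)} = -14$ ($U{\left(K,m \right)} = 6 - 20 = -14$)
$U{\left(-5,5 \right)} 45 = \left(-14\right) 45 = -630$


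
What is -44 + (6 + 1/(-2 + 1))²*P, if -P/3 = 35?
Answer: -2669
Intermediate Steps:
P = -105 (P = -3*35 = -105)
-44 + (6 + 1/(-2 + 1))²*P = -44 + (6 + 1/(-2 + 1))²*(-105) = -44 + (6 + 1/(-1))²*(-105) = -44 + (6 - 1)²*(-105) = -44 + 5²*(-105) = -44 + 25*(-105) = -44 - 2625 = -2669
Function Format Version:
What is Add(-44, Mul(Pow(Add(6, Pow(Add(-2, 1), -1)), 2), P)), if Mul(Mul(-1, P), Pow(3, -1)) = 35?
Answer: -2669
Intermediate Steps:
P = -105 (P = Mul(-3, 35) = -105)
Add(-44, Mul(Pow(Add(6, Pow(Add(-2, 1), -1)), 2), P)) = Add(-44, Mul(Pow(Add(6, Pow(Add(-2, 1), -1)), 2), -105)) = Add(-44, Mul(Pow(Add(6, Pow(-1, -1)), 2), -105)) = Add(-44, Mul(Pow(Add(6, -1), 2), -105)) = Add(-44, Mul(Pow(5, 2), -105)) = Add(-44, Mul(25, -105)) = Add(-44, -2625) = -2669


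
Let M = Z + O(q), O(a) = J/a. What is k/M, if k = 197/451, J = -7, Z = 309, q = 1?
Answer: 197/136202 ≈ 0.0014464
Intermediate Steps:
O(a) = -7/a
k = 197/451 (k = 197*(1/451) = 197/451 ≈ 0.43681)
M = 302 (M = 309 - 7/1 = 309 - 7*1 = 309 - 7 = 302)
k/M = (197/451)/302 = (197/451)*(1/302) = 197/136202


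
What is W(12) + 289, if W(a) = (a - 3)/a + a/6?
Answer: 1167/4 ≈ 291.75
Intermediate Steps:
W(a) = a/6 + (-3 + a)/a (W(a) = (-3 + a)/a + a*(1/6) = (-3 + a)/a + a/6 = a/6 + (-3 + a)/a)
W(12) + 289 = (1 - 3/12 + (1/6)*12) + 289 = (1 - 3*1/12 + 2) + 289 = (1 - 1/4 + 2) + 289 = 11/4 + 289 = 1167/4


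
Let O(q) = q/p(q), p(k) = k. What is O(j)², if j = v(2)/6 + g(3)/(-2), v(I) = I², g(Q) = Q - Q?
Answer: 1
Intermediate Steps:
g(Q) = 0
j = ⅔ (j = 2²/6 + 0/(-2) = 4*(⅙) + 0*(-½) = ⅔ + 0 = ⅔ ≈ 0.66667)
O(q) = 1 (O(q) = q/q = 1)
O(j)² = 1² = 1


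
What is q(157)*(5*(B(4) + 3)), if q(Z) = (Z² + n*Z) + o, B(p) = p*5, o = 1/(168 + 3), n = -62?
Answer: 293303590/171 ≈ 1.7152e+6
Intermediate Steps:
o = 1/171 ≈ 0.0058480
B(p) = 5*p
q(Z) = 1/171 + Z² - 62*Z (q(Z) = (Z² - 62*Z) + 1/171 = 1/171 + Z² - 62*Z)
q(157)*(5*(B(4) + 3)) = (1/171 + 157² - 62*157)*(5*(5*4 + 3)) = (1/171 + 24649 - 9734)*(5*(20 + 3)) = 2550466*(5*23)/171 = (2550466/171)*115 = 293303590/171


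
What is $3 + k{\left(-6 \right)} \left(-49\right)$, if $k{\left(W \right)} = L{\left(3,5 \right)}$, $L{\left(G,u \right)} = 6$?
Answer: $-291$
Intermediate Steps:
$k{\left(W \right)} = 6$
$3 + k{\left(-6 \right)} \left(-49\right) = 3 + 6 \left(-49\right) = 3 - 294 = -291$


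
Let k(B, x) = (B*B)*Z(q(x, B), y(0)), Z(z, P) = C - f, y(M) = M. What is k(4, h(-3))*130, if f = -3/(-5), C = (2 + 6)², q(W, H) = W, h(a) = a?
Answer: 131872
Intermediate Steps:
C = 64 (C = 8² = 64)
f = ⅗ (f = -3*(-⅕) = ⅗ ≈ 0.60000)
Z(z, P) = 317/5 (Z(z, P) = 64 - 1*⅗ = 64 - ⅗ = 317/5)
k(B, x) = 317*B²/5 (k(B, x) = (B*B)*(317/5) = B²*(317/5) = 317*B²/5)
k(4, h(-3))*130 = ((317/5)*4²)*130 = ((317/5)*16)*130 = (5072/5)*130 = 131872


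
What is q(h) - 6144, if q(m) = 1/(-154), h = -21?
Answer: -946177/154 ≈ -6144.0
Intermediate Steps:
q(m) = -1/154
q(h) - 6144 = -1/154 - 6144 = -946177/154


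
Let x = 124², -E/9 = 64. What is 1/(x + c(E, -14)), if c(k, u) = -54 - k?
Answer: 1/15898 ≈ 6.2901e-5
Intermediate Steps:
E = -576 (E = -9*64 = -576)
x = 15376
1/(x + c(E, -14)) = 1/(15376 + (-54 - 1*(-576))) = 1/(15376 + (-54 + 576)) = 1/(15376 + 522) = 1/15898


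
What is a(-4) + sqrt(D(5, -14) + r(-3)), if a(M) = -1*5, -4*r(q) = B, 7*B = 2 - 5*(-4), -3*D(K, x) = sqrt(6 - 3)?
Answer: -5 + I*sqrt(1386 + 588*sqrt(3))/42 ≈ -5.0 + 1.1675*I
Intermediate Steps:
D(K, x) = -sqrt(3)/3 (D(K, x) = -sqrt(6 - 3)/3 = -sqrt(3)/3)
B = 22/7 (B = (2 - 5*(-4))/7 = (2 + 20)/7 = (1/7)*22 = 22/7 ≈ 3.1429)
r(q) = -11/14 (r(q) = -1/4*22/7 = -11/14)
a(M) = -5
a(-4) + sqrt(D(5, -14) + r(-3)) = -5 + sqrt(-sqrt(3)/3 - 11/14) = -5 + sqrt(-11/14 - sqrt(3)/3)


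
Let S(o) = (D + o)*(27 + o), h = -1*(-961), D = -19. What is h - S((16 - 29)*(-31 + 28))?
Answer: -359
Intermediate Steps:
h = 961
S(o) = (-19 + o)*(27 + o)
h - S((16 - 29)*(-31 + 28)) = 961 - (-513 + ((16 - 29)*(-31 + 28))² + 8*((16 - 29)*(-31 + 28))) = 961 - (-513 + (-13*(-3))² + 8*(-13*(-3))) = 961 - (-513 + 39² + 8*39) = 961 - (-513 + 1521 + 312) = 961 - 1*1320 = 961 - 1320 = -359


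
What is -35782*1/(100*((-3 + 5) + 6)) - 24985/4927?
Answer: -98142957/1970800 ≈ -49.799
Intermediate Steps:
-35782*1/(100*((-3 + 5) + 6)) - 24985/4927 = -35782*1/(100*(2 + 6)) - 24985*1/4927 = -35782/(100*8) - 24985/4927 = -35782/800 - 24985/4927 = -35782*1/800 - 24985/4927 = -17891/400 - 24985/4927 = -98142957/1970800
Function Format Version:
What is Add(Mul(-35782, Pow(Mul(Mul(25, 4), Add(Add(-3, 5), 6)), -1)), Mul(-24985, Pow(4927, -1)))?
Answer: Rational(-98142957, 1970800) ≈ -49.799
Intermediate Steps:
Add(Mul(-35782, Pow(Mul(Mul(25, 4), Add(Add(-3, 5), 6)), -1)), Mul(-24985, Pow(4927, -1))) = Add(Mul(-35782, Pow(Mul(100, Add(2, 6)), -1)), Mul(-24985, Rational(1, 4927))) = Add(Mul(-35782, Pow(Mul(100, 8), -1)), Rational(-24985, 4927)) = Add(Mul(-35782, Pow(800, -1)), Rational(-24985, 4927)) = Add(Mul(-35782, Rational(1, 800)), Rational(-24985, 4927)) = Add(Rational(-17891, 400), Rational(-24985, 4927)) = Rational(-98142957, 1970800)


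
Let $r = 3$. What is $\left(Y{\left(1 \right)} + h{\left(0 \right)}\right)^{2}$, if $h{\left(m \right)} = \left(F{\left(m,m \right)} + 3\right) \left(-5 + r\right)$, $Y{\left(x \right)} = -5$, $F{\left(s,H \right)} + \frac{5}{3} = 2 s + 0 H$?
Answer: $\frac{529}{9} \approx 58.778$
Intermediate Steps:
$F{\left(s,H \right)} = - \frac{5}{3} + 2 s$ ($F{\left(s,H \right)} = - \frac{5}{3} + \left(2 s + 0 H\right) = - \frac{5}{3} + \left(2 s + 0\right) = - \frac{5}{3} + 2 s$)
$h{\left(m \right)} = - \frac{8}{3} - 4 m$ ($h{\left(m \right)} = \left(\left(- \frac{5}{3} + 2 m\right) + 3\right) \left(-5 + 3\right) = \left(\frac{4}{3} + 2 m\right) \left(-2\right) = - \frac{8}{3} - 4 m$)
$\left(Y{\left(1 \right)} + h{\left(0 \right)}\right)^{2} = \left(-5 - \frac{8}{3}\right)^{2} = \left(- \frac{23}{3}\right)^{2} = \frac{529}{9}$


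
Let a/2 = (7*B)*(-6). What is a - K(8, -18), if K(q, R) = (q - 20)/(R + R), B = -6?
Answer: 1511/3 ≈ 503.67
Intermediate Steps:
K(q, R) = (-20 + q)/(2*R) (K(q, R) = (-20 + q)/((2*R)) = (-20 + q)*(1/(2*R)) = (-20 + q)/(2*R))
a = 504 (a = 2*((7*(-6))*(-6)) = 2*(-42*(-6)) = 2*252 = 504)
a - K(8, -18) = 504 - (-20 + 8)/(2*(-18)) = 504 - (-1)*(-12)/(2*18) = 504 - 1*⅓ = 504 - ⅓ = 1511/3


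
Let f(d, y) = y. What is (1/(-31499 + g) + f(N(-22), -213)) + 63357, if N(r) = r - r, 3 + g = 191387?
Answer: 10095778441/159885 ≈ 63144.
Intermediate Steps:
g = 191384 (g = -3 + 191387 = 191384)
N(r) = 0
(1/(-31499 + g) + f(N(-22), -213)) + 63357 = (1/(-31499 + 191384) - 213) + 63357 = (1/159885 - 213) + 63357 = -34055504/159885 + 63357 = 10095778441/159885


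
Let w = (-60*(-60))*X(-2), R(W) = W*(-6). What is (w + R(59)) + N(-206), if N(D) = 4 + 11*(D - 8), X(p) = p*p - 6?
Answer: -9904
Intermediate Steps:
R(W) = -6*W
X(p) = -6 + p² (X(p) = p² - 6 = -6 + p²)
N(D) = -84 + 11*D (N(D) = 4 + 11*(-8 + D) = 4 + (-88 + 11*D) = -84 + 11*D)
w = -7200 (w = (-60*(-60))*(-6 + (-2)²) = 3600*(-6 + 4) = 3600*(-2) = -7200)
(w + R(59)) + N(-206) = (-7200 - 6*59) + (-84 + 11*(-206)) = (-7200 - 354) + (-84 - 2266) = -7554 - 2350 = -9904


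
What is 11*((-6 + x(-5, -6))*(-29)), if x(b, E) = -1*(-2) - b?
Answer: -319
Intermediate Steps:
x(b, E) = 2 - b
11*((-6 + x(-5, -6))*(-29)) = 11*((-6 + (2 - 1*(-5)))*(-29)) = 11*((-6 + (2 + 5))*(-29)) = 11*((-6 + 7)*(-29)) = 11*(1*(-29)) = 11*(-29) = -319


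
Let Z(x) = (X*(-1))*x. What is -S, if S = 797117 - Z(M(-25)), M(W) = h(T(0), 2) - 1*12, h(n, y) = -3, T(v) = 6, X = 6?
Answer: -797027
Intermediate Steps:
M(W) = -15 (M(W) = -3 - 1*12 = -3 - 12 = -15)
Z(x) = -6*x (Z(x) = (6*(-1))*x = -6*x)
S = 797027 (S = 797117 - (-6)*(-15) = 797117 - 1*90 = 797117 - 90 = 797027)
-S = -1*797027 = -797027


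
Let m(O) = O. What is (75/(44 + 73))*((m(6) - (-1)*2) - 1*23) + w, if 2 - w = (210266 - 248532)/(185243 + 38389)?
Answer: -10821055/1453608 ≈ -7.4443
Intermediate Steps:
w = 242765/111816 (w = 2 - (210266 - 248532)/(185243 + 38389) = 2 - (-38266)/223632 = 2 - 1*(-19133/111816) = 2 + 19133/111816 = 242765/111816 ≈ 2.1711)
(75/(44 + 73))*((m(6) - (-1)*2) - 1*23) + w = (75/(44 + 73))*((6 - (-1)*2) - 1*23) + 242765/111816 = (75/117)*((6 - 1*(-2)) - 23) + 242765/111816 = ((1/117)*75)*((6 + 2) - 23) + 242765/111816 = 25*(8 - 23)/39 + 242765/111816 = (25/39)*(-15) + 242765/111816 = -125/13 + 242765/111816 = -10821055/1453608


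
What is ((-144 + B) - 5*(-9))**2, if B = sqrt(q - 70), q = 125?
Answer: (99 - sqrt(55))**2 ≈ 8387.6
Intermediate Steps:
B = sqrt(55) (B = sqrt(125 - 70) = sqrt(55) ≈ 7.4162)
((-144 + B) - 5*(-9))**2 = ((-144 + sqrt(55)) - 5*(-9))**2 = ((-144 + sqrt(55)) + 45)**2 = (-99 + sqrt(55))**2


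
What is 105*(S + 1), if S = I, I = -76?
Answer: -7875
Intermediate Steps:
S = -76
105*(S + 1) = 105*(-76 + 1) = 105*(-75) = -7875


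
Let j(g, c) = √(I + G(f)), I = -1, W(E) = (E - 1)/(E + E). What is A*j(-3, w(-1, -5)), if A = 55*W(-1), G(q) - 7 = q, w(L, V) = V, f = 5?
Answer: 55*√11 ≈ 182.41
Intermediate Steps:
G(q) = 7 + q
W(E) = (-1 + E)/(2*E) (W(E) = (-1 + E)/((2*E)) = (-1 + E)*(1/(2*E)) = (-1 + E)/(2*E))
j(g, c) = √11 (j(g, c) = √(-1 + (7 + 5)) = √(-1 + 12) = √11)
A = 55 (A = 55*((½)*(-1 - 1)/(-1)) = 55*((½)*(-1)*(-2)) = 55*1 = 55)
A*j(-3, w(-1, -5)) = 55*√11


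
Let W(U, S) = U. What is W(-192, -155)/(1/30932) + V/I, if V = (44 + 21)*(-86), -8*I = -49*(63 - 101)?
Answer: -5529134504/931 ≈ -5.9389e+6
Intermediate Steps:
I = -931/4 (I = -(-49)*(63 - 101)/8 = -(-49)*(-38)/8 = -1/8*1862 = -931/4 ≈ -232.75)
V = -5590 (V = 65*(-86) = -5590)
W(-192, -155)/(1/30932) + V/I = -192/(1/30932) - 5590/(-931/4) = -192/1/30932 - 5590*(-4/931) = -192*30932 + 22360/931 = -5938944 + 22360/931 = -5529134504/931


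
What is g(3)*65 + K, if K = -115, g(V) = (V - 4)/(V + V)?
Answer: -755/6 ≈ -125.83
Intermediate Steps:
g(V) = (-4 + V)/(2*V) (g(V) = (-4 + V)/((2*V)) = (-4 + V)*(1/(2*V)) = (-4 + V)/(2*V))
g(3)*65 + K = ((½)*(-4 + 3)/3)*65 - 115 = ((½)*(⅓)*(-1))*65 - 115 = -⅙*65 - 115 = -65/6 - 115 = -755/6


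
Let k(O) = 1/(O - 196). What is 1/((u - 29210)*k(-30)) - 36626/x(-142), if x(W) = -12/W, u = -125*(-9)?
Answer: -36516762277/84255 ≈ -4.3341e+5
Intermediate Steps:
u = 1125
k(O) = 1/(-196 + O)
1/((u - 29210)*k(-30)) - 36626/x(-142) = 1/((1125 - 29210)*(1/(-196 - 30))) - 36626/((-12/(-142))) = 1/((-28085)*(1/(-226))) - 36626/((-12*(-1/142))) = -1/(28085*(-1/226)) - 36626/6/71 = -1/28085*(-226) - 36626*71/6 = 226/28085 - 1300223/3 = -36516762277/84255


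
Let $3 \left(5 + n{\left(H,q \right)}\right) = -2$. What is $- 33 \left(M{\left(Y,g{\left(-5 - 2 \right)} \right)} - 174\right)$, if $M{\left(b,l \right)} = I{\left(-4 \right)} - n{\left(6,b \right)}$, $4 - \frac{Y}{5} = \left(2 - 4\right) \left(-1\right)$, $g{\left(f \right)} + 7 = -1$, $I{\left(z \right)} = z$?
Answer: $5687$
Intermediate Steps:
$n{\left(H,q \right)} = - \frac{17}{3}$ ($n{\left(H,q \right)} = -5 + \frac{1}{3} \left(-2\right) = -5 - \frac{2}{3} = - \frac{17}{3}$)
$g{\left(f \right)} = -8$ ($g{\left(f \right)} = -7 - 1 = -8$)
$Y = 10$ ($Y = 20 - 5 \left(2 - 4\right) \left(-1\right) = 20 - 5 \left(\left(-2\right) \left(-1\right)\right) = 20 - 10 = 10$)
$M{\left(b,l \right)} = \frac{5}{3}$ ($M{\left(b,l \right)} = -4 - - \frac{17}{3} = -4 + \frac{17}{3} = \frac{5}{3}$)
$- 33 \left(M{\left(Y,g{\left(-5 - 2 \right)} \right)} - 174\right) = - 33 \left(\frac{5}{3} - 174\right) = \left(-33\right) \left(- \frac{517}{3}\right) = 5687$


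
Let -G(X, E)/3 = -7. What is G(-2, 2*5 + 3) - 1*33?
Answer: -12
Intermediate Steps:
G(X, E) = 21 (G(X, E) = -3*(-7) = 21)
G(-2, 2*5 + 3) - 1*33 = 21 - 1*33 = 21 - 33 = -12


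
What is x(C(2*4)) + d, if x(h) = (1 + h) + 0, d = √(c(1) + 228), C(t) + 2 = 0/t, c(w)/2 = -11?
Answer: -1 + √206 ≈ 13.353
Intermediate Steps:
c(w) = -22 (c(w) = 2*(-11) = -22)
C(t) = -2 (C(t) = -2 + 0/t = -2 + 0 = -2)
d = √206 (d = √(-22 + 228) = √206 ≈ 14.353)
x(h) = 1 + h
x(C(2*4)) + d = (1 - 2) + √206 = -1 + √206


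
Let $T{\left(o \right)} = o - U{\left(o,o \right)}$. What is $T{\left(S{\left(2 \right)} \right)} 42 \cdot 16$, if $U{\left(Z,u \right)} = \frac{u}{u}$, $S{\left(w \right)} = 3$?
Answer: $1344$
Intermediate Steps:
$U{\left(Z,u \right)} = 1$
$T{\left(o \right)} = -1 + o$ ($T{\left(o \right)} = o - 1 = -1 + o$)
$T{\left(S{\left(2 \right)} \right)} 42 \cdot 16 = \left(-1 + 3\right) 42 \cdot 16 = 2 \cdot 42 \cdot 16 = 84 \cdot 16 = 1344$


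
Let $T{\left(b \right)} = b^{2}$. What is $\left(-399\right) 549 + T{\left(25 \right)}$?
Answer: $-218426$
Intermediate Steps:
$\left(-399\right) 549 + T{\left(25 \right)} = \left(-399\right) 549 + 25^{2} = -219051 + 625 = -218426$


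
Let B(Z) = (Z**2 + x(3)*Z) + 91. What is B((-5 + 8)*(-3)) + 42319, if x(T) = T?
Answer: 42464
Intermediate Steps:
B(Z) = 91 + Z**2 + 3*Z (B(Z) = (Z**2 + 3*Z) + 91 = 91 + Z**2 + 3*Z)
B((-5 + 8)*(-3)) + 42319 = (91 + ((-5 + 8)*(-3))**2 + 3*((-5 + 8)*(-3))) + 42319 = (91 + (3*(-3))**2 + 3*(3*(-3))) + 42319 = (91 + (-9)**2 + 3*(-9)) + 42319 = (91 + 81 - 27) + 42319 = 145 + 42319 = 42464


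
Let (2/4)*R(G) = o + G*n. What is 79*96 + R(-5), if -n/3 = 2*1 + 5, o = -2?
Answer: 7790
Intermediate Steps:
n = -21 (n = -3*(2*1 + 5) = -3*(2 + 5) = -3*7 = -21)
R(G) = -4 - 42*G (R(G) = 2*(-2 + G*(-21)) = 2*(-2 - 21*G) = -4 - 42*G)
79*96 + R(-5) = 79*96 + (-4 - 42*(-5)) = 7584 + (-4 + 210) = 7584 + 206 = 7790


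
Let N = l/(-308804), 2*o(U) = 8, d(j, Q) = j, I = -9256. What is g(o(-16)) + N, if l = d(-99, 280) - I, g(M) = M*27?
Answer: 33341675/308804 ≈ 107.97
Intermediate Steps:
o(U) = 4 (o(U) = (1/2)*8 = 4)
g(M) = 27*M
l = 9157 (l = -99 - 1*(-9256) = -99 + 9256 = 9157)
N = -9157/308804 (N = 9157/(-308804) = 9157*(-1/308804) = -9157/308804 ≈ -0.029653)
g(o(-16)) + N = 27*4 - 9157/308804 = 108 - 9157/308804 = 33341675/308804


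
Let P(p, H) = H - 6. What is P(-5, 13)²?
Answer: 49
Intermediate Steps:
P(p, H) = -6 + H
P(-5, 13)² = (-6 + 13)² = 7² = 49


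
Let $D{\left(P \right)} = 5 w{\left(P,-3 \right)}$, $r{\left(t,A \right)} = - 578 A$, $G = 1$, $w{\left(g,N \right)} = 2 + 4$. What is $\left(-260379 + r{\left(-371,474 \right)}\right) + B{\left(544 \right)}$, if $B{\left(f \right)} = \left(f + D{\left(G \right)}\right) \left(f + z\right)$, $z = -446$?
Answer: $-478099$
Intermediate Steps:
$w{\left(g,N \right)} = 6$
$D{\left(P \right)} = 30$ ($D{\left(P \right)} = 5 \cdot 6 = 30$)
$B{\left(f \right)} = \left(-446 + f\right) \left(30 + f\right)$ ($B{\left(f \right)} = \left(f + 30\right) \left(f - 446\right) = \left(30 + f\right) \left(-446 + f\right) = \left(-446 + f\right) \left(30 + f\right)$)
$\left(-260379 + r{\left(-371,474 \right)}\right) + B{\left(544 \right)} = \left(-260379 - 273972\right) - \left(239684 - 295936\right) = \left(-260379 - 273972\right) - -56252 = -534351 + 56252 = -478099$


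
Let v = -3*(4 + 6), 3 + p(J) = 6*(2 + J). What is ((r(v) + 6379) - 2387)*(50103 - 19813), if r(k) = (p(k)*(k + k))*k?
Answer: -9202344320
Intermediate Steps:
p(J) = 9 + 6*J (p(J) = -3 + 6*(2 + J) = -3 + (12 + 6*J) = 9 + 6*J)
v = -30 (v = -3*10 = -30)
r(k) = 2*k**2*(9 + 6*k) (r(k) = ((9 + 6*k)*(k + k))*k = ((9 + 6*k)*(2*k))*k = (2*k*(9 + 6*k))*k = 2*k**2*(9 + 6*k))
((r(v) + 6379) - 2387)*(50103 - 19813) = (((-30)**2*(18 + 12*(-30)) + 6379) - 2387)*(50103 - 19813) = ((900*(18 - 360) + 6379) - 2387)*30290 = ((900*(-342) + 6379) - 2387)*30290 = ((-307800 + 6379) - 2387)*30290 = (-301421 - 2387)*30290 = -303808*30290 = -9202344320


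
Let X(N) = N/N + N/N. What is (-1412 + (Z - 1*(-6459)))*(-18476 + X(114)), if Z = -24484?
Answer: 359079138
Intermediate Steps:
X(N) = 2 (X(N) = 1 + 1 = 2)
(-1412 + (Z - 1*(-6459)))*(-18476 + X(114)) = (-1412 + (-24484 - 1*(-6459)))*(-18476 + 2) = (-1412 + (-24484 + 6459))*(-18474) = (-1412 - 18025)*(-18474) = -19437*(-18474) = 359079138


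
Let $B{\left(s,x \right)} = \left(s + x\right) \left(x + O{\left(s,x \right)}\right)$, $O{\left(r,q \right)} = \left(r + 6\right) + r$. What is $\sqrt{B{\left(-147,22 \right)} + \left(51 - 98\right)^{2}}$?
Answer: $\sqrt{35459} \approx 188.31$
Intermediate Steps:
$O{\left(r,q \right)} = 6 + 2 r$ ($O{\left(r,q \right)} = \left(6 + r\right) + r = 6 + 2 r$)
$B{\left(s,x \right)} = \left(s + x\right) \left(6 + x + 2 s\right)$ ($B{\left(s,x \right)} = \left(s + x\right) \left(x + \left(6 + 2 s\right)\right) = \left(s + x\right) \left(6 + x + 2 s\right)$)
$\sqrt{B{\left(-147,22 \right)} + \left(51 - 98\right)^{2}} = \sqrt{\left(22^{2} - 3234 + 2 \left(-147\right) \left(3 - 147\right) + 2 \cdot 22 \left(3 - 147\right)\right) + \left(51 - 98\right)^{2}} = \sqrt{\left(484 - 3234 + 2 \left(-147\right) \left(-144\right) + 2 \cdot 22 \left(-144\right)\right) + \left(-47\right)^{2}} = \sqrt{\left(484 - 3234 + 42336 - 6336\right) + 2209} = \sqrt{33250 + 2209} = \sqrt{35459}$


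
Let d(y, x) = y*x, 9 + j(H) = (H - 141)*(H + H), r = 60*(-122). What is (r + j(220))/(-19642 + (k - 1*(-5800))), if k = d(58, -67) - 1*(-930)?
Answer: -27431/16798 ≈ -1.6330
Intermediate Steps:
r = -7320
j(H) = -9 + 2*H*(-141 + H) (j(H) = -9 + (H - 141)*(H + H) = -9 + (-141 + H)*(2*H) = -9 + 2*H*(-141 + H))
d(y, x) = x*y
k = -2956 (k = -67*58 - 1*(-930) = -3886 + 930 = -2956)
(r + j(220))/(-19642 + (k - 1*(-5800))) = (-7320 + (-9 - 282*220 + 2*220**2))/(-19642 + (-2956 - 1*(-5800))) = (-7320 + (-9 - 62040 + 2*48400))/(-19642 + (-2956 + 5800)) = (-7320 + (-9 - 62040 + 96800))/(-19642 + 2844) = (-7320 + 34751)/(-16798) = 27431*(-1/16798) = -27431/16798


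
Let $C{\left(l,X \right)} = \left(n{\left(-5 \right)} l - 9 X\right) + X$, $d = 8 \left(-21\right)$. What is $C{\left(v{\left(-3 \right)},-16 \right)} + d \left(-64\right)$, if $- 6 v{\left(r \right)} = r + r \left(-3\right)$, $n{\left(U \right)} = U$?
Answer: $10885$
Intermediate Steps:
$d = -168$
$v{\left(r \right)} = \frac{r}{3}$ ($v{\left(r \right)} = - \frac{r + r \left(-3\right)}{6} = - \frac{r - 3 r}{6} = - \frac{\left(-2\right) r}{6} = \frac{r}{3}$)
$C{\left(l,X \right)} = - 8 X - 5 l$ ($C{\left(l,X \right)} = \left(- 5 l - 9 X\right) + X = \left(- 9 X - 5 l\right) + X = - 8 X - 5 l$)
$C{\left(v{\left(-3 \right)},-16 \right)} + d \left(-64\right) = \left(\left(-8\right) \left(-16\right) - 5 \cdot \frac{1}{3} \left(-3\right)\right) - -10752 = \left(128 - -5\right) + 10752 = \left(128 + 5\right) + 10752 = 133 + 10752 = 10885$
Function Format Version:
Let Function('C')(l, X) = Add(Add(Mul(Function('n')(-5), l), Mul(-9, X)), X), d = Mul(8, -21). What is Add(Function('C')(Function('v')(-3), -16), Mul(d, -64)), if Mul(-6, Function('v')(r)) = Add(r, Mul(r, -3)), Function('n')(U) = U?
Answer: 10885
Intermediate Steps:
d = -168
Function('v')(r) = Mul(Rational(1, 3), r) (Function('v')(r) = Mul(Rational(-1, 6), Add(r, Mul(r, -3))) = Mul(Rational(-1, 6), Add(r, Mul(-3, r))) = Mul(Rational(-1, 6), Mul(-2, r)) = Mul(Rational(1, 3), r))
Function('C')(l, X) = Add(Mul(-8, X), Mul(-5, l)) (Function('C')(l, X) = Add(Add(Mul(-5, l), Mul(-9, X)), X) = Add(Add(Mul(-9, X), Mul(-5, l)), X) = Add(Mul(-8, X), Mul(-5, l)))
Add(Function('C')(Function('v')(-3), -16), Mul(d, -64)) = Add(Add(Mul(-8, -16), Mul(-5, Mul(Rational(1, 3), -3))), Mul(-168, -64)) = Add(Add(128, Mul(-5, -1)), 10752) = Add(Add(128, 5), 10752) = Add(133, 10752) = 10885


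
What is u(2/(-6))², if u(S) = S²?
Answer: 1/81 ≈ 0.012346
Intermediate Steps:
u(2/(-6))² = ((2/(-6))²)² = ((2*(-⅙))²)² = ((-⅓)²)² = (⅑)² = 1/81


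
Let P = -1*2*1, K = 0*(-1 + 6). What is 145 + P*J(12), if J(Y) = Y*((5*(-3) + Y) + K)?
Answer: 217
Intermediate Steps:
K = 0 (K = 0*5 = 0)
J(Y) = Y*(-15 + Y) (J(Y) = Y*((5*(-3) + Y) + 0) = Y*((-15 + Y) + 0) = Y*(-15 + Y))
P = -2 (P = -2*1 = -2)
145 + P*J(12) = 145 - 24*(-15 + 12) = 145 - 24*(-3) = 145 - 2*(-36) = 145 + 72 = 217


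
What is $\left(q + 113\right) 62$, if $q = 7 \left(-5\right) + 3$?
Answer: $5022$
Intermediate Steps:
$q = -32$ ($q = -35 + 3 = -32$)
$\left(q + 113\right) 62 = \left(-32 + 113\right) 62 = 81 \cdot 62 = 5022$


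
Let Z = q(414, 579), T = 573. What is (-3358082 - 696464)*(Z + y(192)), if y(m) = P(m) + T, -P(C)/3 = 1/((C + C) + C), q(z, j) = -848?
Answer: 107042041673/96 ≈ 1.1150e+9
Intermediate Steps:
Z = -848
P(C) = -1/C (P(C) = -3/((C + C) + C) = -3/(2*C + C) = -3*1/(3*C) = -1/C)
y(m) = 573 - 1/m (y(m) = -1/m + 573 = 573 - 1/m)
(-3358082 - 696464)*(Z + y(192)) = (-3358082 - 696464)*(-848 + (573 - 1/192)) = -4054546*(-848 + (573 - 1*1/192)) = -4054546*(-848 + (573 - 1/192)) = -4054546*(-848 + 110015/192) = -4054546*(-52801/192) = 107042041673/96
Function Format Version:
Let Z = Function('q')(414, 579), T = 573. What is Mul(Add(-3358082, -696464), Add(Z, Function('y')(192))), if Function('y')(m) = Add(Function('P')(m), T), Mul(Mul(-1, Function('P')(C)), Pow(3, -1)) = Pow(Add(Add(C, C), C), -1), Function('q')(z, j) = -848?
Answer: Rational(107042041673, 96) ≈ 1.1150e+9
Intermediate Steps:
Z = -848
Function('P')(C) = Mul(-1, Pow(C, -1)) (Function('P')(C) = Mul(-3, Pow(Add(Add(C, C), C), -1)) = Mul(-3, Pow(Add(Mul(2, C), C), -1)) = Mul(-3, Pow(Mul(3, C), -1)) = Mul(-3, Mul(Rational(1, 3), Pow(C, -1))) = Mul(-1, Pow(C, -1)))
Function('y')(m) = Add(573, Mul(-1, Pow(m, -1))) (Function('y')(m) = Add(Mul(-1, Pow(m, -1)), 573) = Add(573, Mul(-1, Pow(m, -1))))
Mul(Add(-3358082, -696464), Add(Z, Function('y')(192))) = Mul(Add(-3358082, -696464), Add(-848, Add(573, Mul(-1, Pow(192, -1))))) = Mul(-4054546, Add(-848, Add(573, Mul(-1, Rational(1, 192))))) = Mul(-4054546, Add(-848, Add(573, Rational(-1, 192)))) = Mul(-4054546, Add(-848, Rational(110015, 192))) = Mul(-4054546, Rational(-52801, 192)) = Rational(107042041673, 96)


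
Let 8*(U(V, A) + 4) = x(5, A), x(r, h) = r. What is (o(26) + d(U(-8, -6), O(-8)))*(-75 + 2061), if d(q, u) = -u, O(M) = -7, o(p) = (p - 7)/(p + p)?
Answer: 380319/26 ≈ 14628.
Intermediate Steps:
o(p) = (-7 + p)/(2*p) (o(p) = (-7 + p)/((2*p)) = (-7 + p)*(1/(2*p)) = (-7 + p)/(2*p))
U(V, A) = -27/8 (U(V, A) = -4 + (⅛)*5 = -4 + 5/8 = -27/8)
(o(26) + d(U(-8, -6), O(-8)))*(-75 + 2061) = ((½)*(-7 + 26)/26 - 1*(-7))*(-75 + 2061) = ((½)*(1/26)*19 + 7)*1986 = (19/52 + 7)*1986 = (383/52)*1986 = 380319/26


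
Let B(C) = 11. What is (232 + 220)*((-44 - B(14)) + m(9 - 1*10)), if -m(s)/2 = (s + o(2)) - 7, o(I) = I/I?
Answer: -18532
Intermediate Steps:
o(I) = 1
m(s) = 12 - 2*s (m(s) = -2*((s + 1) - 7) = -2*((1 + s) - 7) = -2*(-6 + s) = 12 - 2*s)
(232 + 220)*((-44 - B(14)) + m(9 - 1*10)) = (232 + 220)*((-44 - 1*11) + (12 - 2*(9 - 1*10))) = 452*((-44 - 11) + (12 - 2*(9 - 10))) = 452*(-55 + (12 - 2*(-1))) = 452*(-55 + (12 + 2)) = 452*(-55 + 14) = 452*(-41) = -18532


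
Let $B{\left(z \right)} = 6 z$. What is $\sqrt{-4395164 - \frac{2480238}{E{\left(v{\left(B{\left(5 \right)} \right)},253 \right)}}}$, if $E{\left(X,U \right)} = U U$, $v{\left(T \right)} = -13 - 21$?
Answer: $\frac{i \sqrt{281332532714}}{253} \approx 2096.5 i$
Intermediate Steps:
$v{\left(T \right)} = -34$ ($v{\left(T \right)} = -13 - 21 = -34$)
$E{\left(X,U \right)} = U^{2}$
$\sqrt{-4395164 - \frac{2480238}{E{\left(v{\left(B{\left(5 \right)} \right)},253 \right)}}} = \sqrt{-4395164 - \frac{2480238}{253^{2}}} = \sqrt{-4395164 - \frac{2480238}{64009}} = \sqrt{- \frac{281332532714}{64009}} = \frac{i \sqrt{281332532714}}{253}$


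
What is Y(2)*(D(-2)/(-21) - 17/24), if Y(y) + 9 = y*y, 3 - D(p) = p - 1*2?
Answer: 125/24 ≈ 5.2083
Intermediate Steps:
D(p) = 5 - p (D(p) = 3 - (p - 1*2) = 3 - (p - 2) = 3 - (-2 + p) = 3 + (2 - p) = 5 - p)
Y(y) = -9 + y² (Y(y) = -9 + y*y = -9 + y²)
Y(2)*(D(-2)/(-21) - 17/24) = (-9 + 2²)*((5 - 1*(-2))/(-21) - 17/24) = (-9 + 4)*((5 + 2)*(-1/21) - 17*1/24) = -5*(7*(-1/21) - 17/24) = -5*(-⅓ - 17/24) = -5*(-25/24) = 125/24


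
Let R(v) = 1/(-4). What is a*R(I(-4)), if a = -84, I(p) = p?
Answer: 21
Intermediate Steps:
R(v) = -1/4
a*R(I(-4)) = -84*(-1/4) = 21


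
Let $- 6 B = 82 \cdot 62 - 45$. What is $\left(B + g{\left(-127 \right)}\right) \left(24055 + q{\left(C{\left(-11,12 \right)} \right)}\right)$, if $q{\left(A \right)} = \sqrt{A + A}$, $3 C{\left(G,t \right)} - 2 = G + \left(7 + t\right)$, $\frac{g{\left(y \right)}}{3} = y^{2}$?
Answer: $\frac{6862482565}{6} + \frac{285283 \sqrt{15}}{9} \approx 1.1439 \cdot 10^{9}$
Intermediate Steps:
$g{\left(y \right)} = 3 y^{2}$
$C{\left(G,t \right)} = 3 + \frac{G}{3} + \frac{t}{3}$ ($C{\left(G,t \right)} = \frac{2}{3} + \frac{G + \left(7 + t\right)}{3} = \frac{2}{3} + \frac{7 + G + t}{3} = \frac{2}{3} + \left(\frac{7}{3} + \frac{G}{3} + \frac{t}{3}\right) = 3 + \frac{G}{3} + \frac{t}{3}$)
$q{\left(A \right)} = \sqrt{2} \sqrt{A}$ ($q{\left(A \right)} = \sqrt{2 A} = \sqrt{2} \sqrt{A}$)
$B = - \frac{5039}{6}$ ($B = - \frac{82 \cdot 62 - 45}{6} = - \frac{5084 - 45}{6} = \left(- \frac{1}{6}\right) 5039 = - \frac{5039}{6} \approx -839.83$)
$\left(B + g{\left(-127 \right)}\right) \left(24055 + q{\left(C{\left(-11,12 \right)} \right)}\right) = \left(- \frac{5039}{6} + 3 \left(-127\right)^{2}\right) \left(24055 + \sqrt{2} \sqrt{3 + \frac{1}{3} \left(-11\right) + \frac{1}{3} \cdot 12}\right) = \left(- \frac{5039}{6} + 3 \cdot 16129\right) \left(24055 + \sqrt{2} \sqrt{3 - \frac{11}{3} + 4}\right) = \left(- \frac{5039}{6} + 48387\right) \left(24055 + \sqrt{2} \sqrt{\frac{10}{3}}\right) = \frac{285283 \left(24055 + \sqrt{2} \frac{\sqrt{30}}{3}\right)}{6} = \frac{285283 \left(24055 + \frac{2 \sqrt{15}}{3}\right)}{6} = \frac{6862482565}{6} + \frac{285283 \sqrt{15}}{9}$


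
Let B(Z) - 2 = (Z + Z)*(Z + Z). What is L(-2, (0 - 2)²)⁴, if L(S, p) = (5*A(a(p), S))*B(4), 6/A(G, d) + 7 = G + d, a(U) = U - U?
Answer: 2342560000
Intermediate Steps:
a(U) = 0
B(Z) = 2 + 4*Z² (B(Z) = 2 + (Z + Z)*(Z + Z) = 2 + (2*Z)*(2*Z) = 2 + 4*Z²)
A(G, d) = 6/(-7 + G + d) (A(G, d) = 6/(-7 + (G + d)) = 6/(-7 + G + d))
L(S, p) = 1980/(-7 + S) (L(S, p) = (5*(6/(-7 + 0 + S)))*(2 + 4*4²) = (5*(6/(-7 + S)))*(2 + 4*16) = (30/(-7 + S))*(2 + 64) = (30/(-7 + S))*66 = 1980/(-7 + S))
L(-2, (0 - 2)²)⁴ = (1980/(-7 - 2))⁴ = (1980/(-9))⁴ = (1980*(-⅑))⁴ = (-220)⁴ = 2342560000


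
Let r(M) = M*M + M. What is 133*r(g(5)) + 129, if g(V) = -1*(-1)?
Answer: 395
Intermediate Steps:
g(V) = 1
r(M) = M + M² (r(M) = M² + M = M + M²)
133*r(g(5)) + 129 = 133*(1*(1 + 1)) + 129 = 133*(1*2) + 129 = 133*2 + 129 = 266 + 129 = 395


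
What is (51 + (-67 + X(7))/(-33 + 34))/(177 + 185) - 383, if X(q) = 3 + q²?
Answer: -69305/181 ≈ -382.90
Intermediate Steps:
(51 + (-67 + X(7))/(-33 + 34))/(177 + 185) - 383 = (51 + (-67 + (3 + 7²))/(-33 + 34))/(177 + 185) - 383 = (51 + (-67 + (3 + 49))/1)/362 - 383 = (51 + (-67 + 52)*1)*(1/362) - 383 = (51 - 15*1)*(1/362) - 383 = (51 - 15)*(1/362) - 383 = 36*(1/362) - 383 = 18/181 - 383 = -69305/181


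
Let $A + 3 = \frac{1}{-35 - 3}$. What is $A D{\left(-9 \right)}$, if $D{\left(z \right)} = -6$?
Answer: $\frac{345}{19} \approx 18.158$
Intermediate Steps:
$A = - \frac{115}{38}$ ($A = -3 + \frac{1}{-35 - 3} = -3 + \frac{1}{-38} = -3 - \frac{1}{38} = - \frac{115}{38} \approx -3.0263$)
$A D{\left(-9 \right)} = \left(- \frac{115}{38}\right) \left(-6\right) = \frac{345}{19}$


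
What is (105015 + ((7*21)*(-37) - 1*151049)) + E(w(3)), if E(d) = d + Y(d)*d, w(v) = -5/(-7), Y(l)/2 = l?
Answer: -2522092/49 ≈ -51471.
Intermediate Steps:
Y(l) = 2*l
w(v) = 5/7 (w(v) = -5*(-⅐) = 5/7)
E(d) = d + 2*d² (E(d) = d + (2*d)*d = d + 2*d²)
(105015 + ((7*21)*(-37) - 1*151049)) + E(w(3)) = (105015 + ((7*21)*(-37) - 1*151049)) + 5*(1 + 2*(5/7))/7 = (105015 + (147*(-37) - 151049)) + 5*(1 + 10/7)/7 = (105015 + (-5439 - 151049)) + (5/7)*(17/7) = (105015 - 156488) + 85/49 = -51473 + 85/49 = -2522092/49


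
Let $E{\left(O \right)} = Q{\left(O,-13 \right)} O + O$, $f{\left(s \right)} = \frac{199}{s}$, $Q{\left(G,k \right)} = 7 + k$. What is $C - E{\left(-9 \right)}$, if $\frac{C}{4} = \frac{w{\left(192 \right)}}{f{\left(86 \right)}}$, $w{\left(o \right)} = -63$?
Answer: $- \frac{30627}{199} \approx -153.9$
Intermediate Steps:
$C = - \frac{21672}{199}$ ($C = 4 \left(- \frac{63}{199 \cdot \frac{1}{86}}\right) = 4 \left(- \frac{63}{\frac{199}{86}}\right) = 4 \left(\left(-63\right) \frac{86}{199}\right) = 4 \left(- \frac{5418}{199}\right) = - \frac{21672}{199} \approx -108.9$)
$E{\left(O \right)} = - 5 O$ ($E{\left(O \right)} = \left(7 - 13\right) O + O = - 6 O + O = - 5 O$)
$C - E{\left(-9 \right)} = - \frac{21672}{199} - \left(-5\right) \left(-9\right) = - \frac{21672}{199} - 45 = - \frac{30627}{199}$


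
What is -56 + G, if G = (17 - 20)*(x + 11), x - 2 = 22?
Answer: -161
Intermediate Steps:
x = 24 (x = 2 + 22 = 24)
G = -105 (G = (17 - 20)*(24 + 11) = -3*35 = -105)
-56 + G = -56 - 105 = -161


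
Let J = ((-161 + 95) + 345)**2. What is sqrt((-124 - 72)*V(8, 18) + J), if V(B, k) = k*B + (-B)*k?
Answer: 279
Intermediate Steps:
J = 77841 (J = (-66 + 345)**2 = 279**2 = 77841)
V(B, k) = 0 (V(B, k) = B*k - B*k = 0)
sqrt((-124 - 72)*V(8, 18) + J) = sqrt((-124 - 72)*0 + 77841) = sqrt(-196*0 + 77841) = sqrt(0 + 77841) = sqrt(77841) = 279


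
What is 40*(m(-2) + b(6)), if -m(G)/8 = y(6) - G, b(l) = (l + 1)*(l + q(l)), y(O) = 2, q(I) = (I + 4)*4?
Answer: 11600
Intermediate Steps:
q(I) = 16 + 4*I (q(I) = (4 + I)*4 = 16 + 4*I)
b(l) = (1 + l)*(16 + 5*l) (b(l) = (l + 1)*(l + (16 + 4*l)) = (1 + l)*(16 + 5*l))
m(G) = -16 + 8*G (m(G) = -8*(2 - G) = -16 + 8*G)
40*(m(-2) + b(6)) = 40*((-16 + 8*(-2)) + (16 + 5*6**2 + 21*6)) = 40*((-16 - 16) + (16 + 5*36 + 126)) = 40*(-32 + (16 + 180 + 126)) = 40*(-32 + 322) = 40*290 = 11600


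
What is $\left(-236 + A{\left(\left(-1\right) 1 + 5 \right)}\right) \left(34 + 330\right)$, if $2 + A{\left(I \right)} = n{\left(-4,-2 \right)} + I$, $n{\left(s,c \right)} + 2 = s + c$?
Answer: $-88088$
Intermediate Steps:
$n{\left(s,c \right)} = -2 + c + s$ ($n{\left(s,c \right)} = -2 + \left(s + c\right) = -2 + \left(c + s\right) = -2 + c + s$)
$A{\left(I \right)} = -10 + I$ ($A{\left(I \right)} = -2 + \left(\left(-2 - 2 - 4\right) + I\right) = -2 + \left(-8 + I\right) = -10 + I$)
$\left(-236 + A{\left(\left(-1\right) 1 + 5 \right)}\right) \left(34 + 330\right) = \left(-236 + \left(-10 + \left(\left(-1\right) 1 + 5\right)\right)\right) \left(34 + 330\right) = \left(-236 + \left(-10 + \left(-1 + 5\right)\right)\right) 364 = \left(-236 + \left(-10 + 4\right)\right) 364 = \left(-236 - 6\right) 364 = \left(-242\right) 364 = -88088$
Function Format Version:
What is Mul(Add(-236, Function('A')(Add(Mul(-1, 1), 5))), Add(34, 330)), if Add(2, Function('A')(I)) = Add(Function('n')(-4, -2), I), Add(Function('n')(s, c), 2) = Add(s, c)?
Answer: -88088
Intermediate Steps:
Function('n')(s, c) = Add(-2, c, s) (Function('n')(s, c) = Add(-2, Add(s, c)) = Add(-2, Add(c, s)) = Add(-2, c, s))
Function('A')(I) = Add(-10, I) (Function('A')(I) = Add(-2, Add(Add(-2, -2, -4), I)) = Add(-2, Add(-8, I)) = Add(-10, I))
Mul(Add(-236, Function('A')(Add(Mul(-1, 1), 5))), Add(34, 330)) = Mul(Add(-236, Add(-10, Add(Mul(-1, 1), 5))), Add(34, 330)) = Mul(Add(-236, Add(-10, Add(-1, 5))), 364) = Mul(Add(-236, Add(-10, 4)), 364) = Mul(Add(-236, -6), 364) = Mul(-242, 364) = -88088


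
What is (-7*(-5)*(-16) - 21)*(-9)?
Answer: 5229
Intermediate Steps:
(-7*(-5)*(-16) - 21)*(-9) = (35*(-16) - 21)*(-9) = (-560 - 21)*(-9) = -581*(-9) = 5229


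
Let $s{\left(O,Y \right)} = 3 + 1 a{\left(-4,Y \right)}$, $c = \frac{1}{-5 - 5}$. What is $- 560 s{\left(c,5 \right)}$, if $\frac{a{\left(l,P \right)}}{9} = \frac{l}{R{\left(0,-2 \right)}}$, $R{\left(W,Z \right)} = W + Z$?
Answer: $-11760$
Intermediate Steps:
$c = - \frac{1}{10}$ ($c = \frac{1}{-10} = - \frac{1}{10} \approx -0.1$)
$a{\left(l,P \right)} = - \frac{9 l}{2}$ ($a{\left(l,P \right)} = 9 \frac{l}{0 - 2} = 9 \frac{l}{-2} = 9 l \left(- \frac{1}{2}\right) = 9 \left(- \frac{l}{2}\right) = - \frac{9 l}{2}$)
$s{\left(O,Y \right)} = 21$ ($s{\left(O,Y \right)} = 3 + 1 \left(\left(- \frac{9}{2}\right) \left(-4\right)\right) = 3 + 1 \cdot 18 = 3 + 18 = 21$)
$- 560 s{\left(c,5 \right)} = \left(-560\right) 21 = -11760$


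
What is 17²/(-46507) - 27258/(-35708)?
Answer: 628684097/830335978 ≈ 0.75714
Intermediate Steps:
17²/(-46507) - 27258/(-35708) = 289*(-1/46507) - 27258*(-1/35708) = -289/46507 + 13629/17854 = 628684097/830335978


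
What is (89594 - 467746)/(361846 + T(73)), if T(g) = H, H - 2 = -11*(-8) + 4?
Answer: -94538/90485 ≈ -1.0448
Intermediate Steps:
H = 94 (H = 2 + (-11*(-8) + 4) = 2 + (88 + 4) = 2 + 92 = 94)
T(g) = 94
(89594 - 467746)/(361846 + T(73)) = (89594 - 467746)/(361846 + 94) = -378152/361940 = -378152*1/361940 = -94538/90485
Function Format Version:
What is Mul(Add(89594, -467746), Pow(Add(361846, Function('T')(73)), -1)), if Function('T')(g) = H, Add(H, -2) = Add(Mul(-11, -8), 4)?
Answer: Rational(-94538, 90485) ≈ -1.0448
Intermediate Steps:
H = 94 (H = Add(2, Add(Mul(-11, -8), 4)) = Add(2, Add(88, 4)) = Add(2, 92) = 94)
Function('T')(g) = 94
Mul(Add(89594, -467746), Pow(Add(361846, Function('T')(73)), -1)) = Mul(Add(89594, -467746), Pow(Add(361846, 94), -1)) = Mul(-378152, Pow(361940, -1)) = Mul(-378152, Rational(1, 361940)) = Rational(-94538, 90485)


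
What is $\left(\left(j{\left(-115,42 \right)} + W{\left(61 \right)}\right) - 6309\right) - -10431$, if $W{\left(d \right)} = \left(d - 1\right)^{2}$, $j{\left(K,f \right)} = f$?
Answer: $7764$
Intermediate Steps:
$W{\left(d \right)} = \left(-1 + d\right)^{2}$
$\left(\left(j{\left(-115,42 \right)} + W{\left(61 \right)}\right) - 6309\right) - -10431 = \left(\left(42 + \left(-1 + 61\right)^{2}\right) - 6309\right) - -10431 = \left(\left(42 + 60^{2}\right) - 6309\right) + 10431 = \left(\left(42 + 3600\right) - 6309\right) + 10431 = \left(3642 - 6309\right) + 10431 = -2667 + 10431 = 7764$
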